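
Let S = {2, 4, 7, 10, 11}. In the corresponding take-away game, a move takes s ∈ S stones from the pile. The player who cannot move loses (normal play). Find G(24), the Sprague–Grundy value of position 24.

5

n :  0  1  2  3  4  5  6  7  8  9 10 11 12 13 14 15 16 17 18 19 20 21 22 23 24
G :  0  0  1  1  2  2  0  3  1  0  2  1  3  2  0  0  1  1  2  2  3  3  4  0  5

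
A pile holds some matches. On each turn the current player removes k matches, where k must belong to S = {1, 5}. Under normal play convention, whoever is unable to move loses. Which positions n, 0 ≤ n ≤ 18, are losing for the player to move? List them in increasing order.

0, 2, 4, 6, 8, 10, 12, 14, 16, 18

G(0) = 0
G(1) = mex{0} = 1
G(2) = mex{1} = 0
G(3) = mex{0} = 1
G(4) = mex{1} = 0
G(5) = mex{0,0} = 1
G(6) = mex{1,1} = 0
G(7) = mex{0,0} = 1
G(8) = mex{1,1} = 0
G(9) = mex{0,0} = 1
G(10) = mex{1,1} = 0
G(11) = mex{0,0} = 1
G(12) = mex{1,1} = 0
G(13) = mex{0,0} = 1
G(14) = mex{1,1} = 0
G(15) = mex{0,0} = 1
G(16) = mex{1,1} = 0
G(17) = mex{0,0} = 1
G(18) = mex{1,1} = 0
P-positions are exactly the n with G(n) = 0.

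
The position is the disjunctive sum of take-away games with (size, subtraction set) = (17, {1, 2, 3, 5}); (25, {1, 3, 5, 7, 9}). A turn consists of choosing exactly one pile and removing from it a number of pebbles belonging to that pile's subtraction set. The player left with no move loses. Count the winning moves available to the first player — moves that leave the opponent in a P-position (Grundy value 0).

0

Pile A, S = {1, 2, 3, 5}:
n :  0  1  2  3  4  5  6  7  8  9 10 11 12 13 14 15 16 17
G :  0  1  2  3  0  1  2  3  0  1  2  3  0  1  2  3  0  1
G_A(17) = 1.
Pile B, S = {1, 3, 5, 7, 9}:
n :  0  1  2  3  4  5  6  7  8  9 10 11 12 13 14 15 16 17 18 19 20 21 22 23 24 25
G :  0  1  0  1  0  1  0  1  0  1  0  1  0  1  0  1  0  1  0  1  0  1  0  1  0  1
G_B(25) = 1.
Combined Grundy value = 1 ⊕ 1 = 0.
A winning move leaves total XOR = 0, i.e. changes one component's Grundy value g to g ⊕ X where X is the current total.
Pile A: target g' = 1⊕0 = 1, but every legal move changes the Grundy value (mex property), so 0 moves.
Pile B: target g' = 1⊕0 = 1, but every legal move changes the Grundy value (mex property), so 0 moves.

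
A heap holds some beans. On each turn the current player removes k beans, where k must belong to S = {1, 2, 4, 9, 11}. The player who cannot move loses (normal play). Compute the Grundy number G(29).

G(0) = 0
G(1) = mex{0} = 1
G(2) = mex{1,0} = 2
G(3) = mex{2,1} = 0
G(4) = mex{0,2,0} = 1
G(5) = mex{1,0,1} = 2
G(6) = mex{2,1,2} = 0
G(7) = mex{0,2,0} = 1
G(8) = mex{1,0,1} = 2
G(9) = mex{2,1,2,0} = 3
G(10) = mex{3,2,0,1} = 4
G(11) = mex{4,3,1,2,0} = 5
G(12) = mex{5,4,2,0,1} = 3
G(13) = mex{3,5,3,1,2} = 0
G(14) = mex{0,3,4,2,0} = 1
G(15) = mex{1,0,5,0,1} = 2
G(16) = mex{2,1,3,1,2} = 0
G(17) = mex{0,2,0,2,0} = 1
G(18) = mex{1,0,1,3,1} = 2
G(19) = mex{2,1,2,4,2} = 0
G(20) = mex{0,2,0,5,3} = 1
G(21) = mex{1,0,1,3,4} = 2
G(22) = mex{2,1,2,0,5} = 3
G(23) = mex{3,2,0,1,3} = 4
G(24) = mex{4,3,1,2,0} = 5
G(25) = mex{5,4,2,0,1} = 3
G(26) = mex{3,5,3,1,2} = 0
G(27) = mex{0,3,4,2,0} = 1
G(28) = mex{1,0,5,0,1} = 2
G(29) = mex{2,1,3,1,2} = 0

0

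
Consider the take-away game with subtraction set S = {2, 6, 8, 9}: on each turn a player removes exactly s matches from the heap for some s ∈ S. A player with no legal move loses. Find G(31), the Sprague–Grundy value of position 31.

G(0) = 0
G(1) = mex{} = 0
G(2) = mex{0} = 1
G(3) = mex{0} = 1
G(4) = mex{1} = 0
G(5) = mex{1} = 0
G(6) = mex{0,0} = 1
G(7) = mex{0,0} = 1
G(8) = mex{1,1,0} = 2
G(9) = mex{1,1,0,0} = 2
G(10) = mex{2,0,1,0} = 3
G(11) = mex{2,0,1,1} = 3
G(12) = mex{3,1,0,1} = 2
G(13) = mex{3,1,0,0} = 2
G(14) = mex{2,2,1,0} = 3
G(15) = mex{2,2,1,1} = 0
G(16) = mex{3,3,2,1} = 0
G(17) = mex{0,3,2,2} = 1
G(18) = mex{0,2,3,2} = 1
G(19) = mex{1,2,3,3} = 0
G(20) = mex{1,3,2,3} = 0
G(21) = mex{0,0,2,2} = 1
G(22) = mex{0,0,3,2} = 1
G(23) = mex{1,1,0,3} = 2
G(24) = mex{1,1,0,0} = 2
G(25) = mex{2,0,1,0} = 3
G(26) = mex{2,0,1,1} = 3
G(27) = mex{3,1,0,1} = 2
G(28) = mex{3,1,0,0} = 2
G(29) = mex{2,2,1,0} = 3
G(30) = mex{2,2,1,1} = 0
G(31) = mex{3,3,2,1} = 0

0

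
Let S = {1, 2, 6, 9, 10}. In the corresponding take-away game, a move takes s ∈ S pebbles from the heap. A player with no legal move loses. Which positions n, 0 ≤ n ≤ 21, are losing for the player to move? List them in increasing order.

n :  0  1  2  3  4  5  6  7  8  9 10 11 12 13 14 15 16 17 18 19 20 21
G :  0  1  2  0  1  2  3  0  1  2  3  0  1  2  0  1  2  3  0  1  2  3
P-positions are exactly the n with G(n) = 0.

0, 3, 7, 11, 14, 18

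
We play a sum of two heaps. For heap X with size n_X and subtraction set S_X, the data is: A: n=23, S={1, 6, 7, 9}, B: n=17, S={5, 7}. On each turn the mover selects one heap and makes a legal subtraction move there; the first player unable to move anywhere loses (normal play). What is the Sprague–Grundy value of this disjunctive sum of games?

2

Heap A, S = {1, 6, 7, 9}:
n :  0  1  2  3  4  5  6  7  8  9 10 11 12 13 14 15 16 17 18 19 20 21 22 23
G :  0  1  0  1  0  1  2  3  2  3  2  3  0  1  0  1  0  1  2  3  2  3  2  3
G_A(23) = 3.
Heap B, S = {5, 7}:
G(0) = 0
G(1) = mex{} = 0
G(2) = mex{} = 0
G(3) = mex{} = 0
G(4) = mex{} = 0
G(5) = mex{0} = 1
G(6) = mex{0} = 1
G(7) = mex{0,0} = 1
G(8) = mex{0,0} = 1
G(9) = mex{0,0} = 1
G(10) = mex{1,0} = 2
G(11) = mex{1,0} = 2
G(12) = mex{1,1} = 0
G(13) = mex{1,1} = 0
G(14) = mex{1,1} = 0
G(15) = mex{2,1} = 0
G(16) = mex{2,1} = 0
G(17) = mex{0,2} = 1
G_B(17) = 1.
Combined Grundy value = 3 ⊕ 1 = 2.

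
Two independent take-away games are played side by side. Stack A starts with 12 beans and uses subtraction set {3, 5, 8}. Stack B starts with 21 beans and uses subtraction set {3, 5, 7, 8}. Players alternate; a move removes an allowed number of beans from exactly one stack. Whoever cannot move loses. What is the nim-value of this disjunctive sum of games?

Stack A, S = {3, 5, 8}:
G(0) = 0
G(1) = mex{} = 0
G(2) = mex{} = 0
G(3) = mex{0} = 1
G(4) = mex{0} = 1
G(5) = mex{0,0} = 1
G(6) = mex{1,0} = 2
G(7) = mex{1,0} = 2
G(8) = mex{1,1,0} = 2
G(9) = mex{2,1,0} = 3
G(10) = mex{2,1,0} = 3
G(11) = mex{2,2,1} = 0
G(12) = mex{3,2,1} = 0
G_A(12) = 0.
Stack B, S = {3, 5, 7, 8}:
G(0) = 0
G(1) = mex{} = 0
G(2) = mex{} = 0
G(3) = mex{0} = 1
G(4) = mex{0} = 1
G(5) = mex{0,0} = 1
G(6) = mex{1,0} = 2
G(7) = mex{1,0,0} = 2
G(8) = mex{1,1,0,0} = 2
G(9) = mex{2,1,0,0} = 3
G(10) = mex{2,1,1,0} = 3
G(11) = mex{2,2,1,1} = 0
G(12) = mex{3,2,1,1} = 0
G(13) = mex{3,2,2,1} = 0
G(14) = mex{0,3,2,2} = 1
G(15) = mex{0,3,2,2} = 1
G(16) = mex{0,0,3,2} = 1
G(17) = mex{1,0,3,3} = 2
G(18) = mex{1,0,0,3} = 2
G(19) = mex{1,1,0,0} = 2
G(20) = mex{2,1,0,0} = 3
G(21) = mex{2,1,1,0} = 3
G_B(21) = 3.
Combined Grundy value = 0 ⊕ 3 = 3.

3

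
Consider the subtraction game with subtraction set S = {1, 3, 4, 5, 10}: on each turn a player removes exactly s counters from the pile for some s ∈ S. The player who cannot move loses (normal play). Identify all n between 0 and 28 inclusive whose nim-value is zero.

n :  0  1  2  3  4  5  6  7  8  9 10 11 12 13 14 15 16 17 18 19 20 21 22 23 24 25 26 27 28
G :  0  1  0  1  2  3  2  3  0  1  4  5  2  3  0  1  0  1  2  3  2  3  0  1  4  5  2  3  0
P-positions are exactly the n with G(n) = 0.

0, 2, 8, 14, 16, 22, 28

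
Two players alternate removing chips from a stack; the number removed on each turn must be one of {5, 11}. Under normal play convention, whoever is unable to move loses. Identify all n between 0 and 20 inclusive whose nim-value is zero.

0, 1, 2, 3, 4, 10, 16, 17, 18, 19, 20

n :  0  1  2  3  4  5  6  7  8  9 10 11 12 13 14 15 16 17 18 19 20
G :  0  0  0  0  0  1  1  1  1  1  0  2  2  2  2  1  0  0  0  0  0
P-positions are exactly the n with G(n) = 0.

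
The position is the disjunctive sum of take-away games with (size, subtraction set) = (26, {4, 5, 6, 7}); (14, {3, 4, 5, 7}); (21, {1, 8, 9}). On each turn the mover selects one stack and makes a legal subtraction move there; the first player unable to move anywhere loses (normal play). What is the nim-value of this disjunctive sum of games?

Stack A, S = {4, 5, 6, 7}:
n :  0  1  2  3  4  5  6  7  8  9 10 11 12 13 14 15 16 17 18 19 20 21 22 23 24 25 26
G :  0  0  0  0  1  1  1  1  2  2  2  0  0  0  0  1  1  1  1  2  2  2  0  0  0  0  1
G_A(26) = 1.
Stack B, S = {3, 4, 5, 7}:
G(0) = 0
G(1) = mex{} = 0
G(2) = mex{} = 0
G(3) = mex{0} = 1
G(4) = mex{0,0} = 1
G(5) = mex{0,0,0} = 1
G(6) = mex{1,0,0} = 2
G(7) = mex{1,1,0,0} = 2
G(8) = mex{1,1,1,0} = 2
G(9) = mex{2,1,1,0} = 3
G(10) = mex{2,2,1,1} = 0
G(11) = mex{2,2,2,1} = 0
G(12) = mex{3,2,2,1} = 0
G(13) = mex{0,3,2,2} = 1
G(14) = mex{0,0,3,2} = 1
G_B(14) = 1.
Stack C, S = {1, 8, 9}:
n :  0  1  2  3  4  5  6  7  8  9 10 11 12 13 14 15 16 17 18 19 20 21
G :  0  1  0  1  0  1  0  1  2  3  2  3  2  3  2  3  0  1  0  1  0  1
G_C(21) = 1.
Combined Grundy value = 1 ⊕ 1 ⊕ 1 = 1.

1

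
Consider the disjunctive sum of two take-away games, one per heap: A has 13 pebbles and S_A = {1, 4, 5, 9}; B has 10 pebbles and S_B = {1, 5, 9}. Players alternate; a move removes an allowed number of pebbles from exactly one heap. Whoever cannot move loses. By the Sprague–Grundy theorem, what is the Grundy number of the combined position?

Heap A, S = {1, 4, 5, 9}:
G(0) = 0
G(1) = mex{0} = 1
G(2) = mex{1} = 0
G(3) = mex{0} = 1
G(4) = mex{1,0} = 2
G(5) = mex{2,1,0} = 3
G(6) = mex{3,0,1} = 2
G(7) = mex{2,1,0} = 3
G(8) = mex{3,2,1} = 0
G(9) = mex{0,3,2,0} = 1
G(10) = mex{1,2,3,1} = 0
G(11) = mex{0,3,2,0} = 1
G(12) = mex{1,0,3,1} = 2
G(13) = mex{2,1,0,2} = 3
G_A(13) = 3.
Heap B, S = {1, 5, 9}:
n :  0  1  2  3  4  5  6  7  8  9 10
G :  0  1  0  1  0  1  0  1  0  1  0
G_B(10) = 0.
Combined Grundy value = 3 ⊕ 0 = 3.

3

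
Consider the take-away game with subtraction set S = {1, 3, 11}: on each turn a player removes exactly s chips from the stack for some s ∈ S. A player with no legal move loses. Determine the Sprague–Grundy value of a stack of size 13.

1

n :  0  1  2  3  4  5  6  7  8  9 10 11 12 13
G :  0  1  0  1  0  1  0  1  0  1  0  1  0  1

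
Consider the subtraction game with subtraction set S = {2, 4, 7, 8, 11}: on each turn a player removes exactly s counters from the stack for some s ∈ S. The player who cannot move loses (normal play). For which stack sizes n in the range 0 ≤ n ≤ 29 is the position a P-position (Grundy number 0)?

0, 1, 6, 15, 16, 21

G(0) = 0
G(1) = mex{} = 0
G(2) = mex{0} = 1
G(3) = mex{0} = 1
G(4) = mex{1,0} = 2
G(5) = mex{1,0} = 2
G(6) = mex{2,1} = 0
G(7) = mex{2,1,0} = 3
G(8) = mex{0,2,0,0} = 1
G(9) = mex{3,2,1,0} = 4
G(10) = mex{1,0,1,1} = 2
G(11) = mex{4,3,2,1,0} = 5
G(12) = mex{2,1,2,2,0} = 3
G(13) = mex{5,4,0,2,1} = 3
G(14) = mex{3,2,3,0,1} = 4
G(15) = mex{3,5,1,3,2} = 0
G(16) = mex{4,3,4,1,2} = 0
G(17) = mex{0,3,2,4,0} = 1
G(18) = mex{0,4,5,2,3} = 1
G(19) = mex{1,0,3,5,1} = 2
G(20) = mex{1,0,3,3,4} = 2
G(21) = mex{2,1,4,3,2} = 0
G(22) = mex{2,1,0,4,5} = 3
G(23) = mex{0,2,0,0,3} = 1
G(24) = mex{3,2,1,0,3} = 4
G(25) = mex{1,0,1,1,4} = 2
G(26) = mex{4,3,2,1,0} = 5
G(27) = mex{2,1,2,2,0} = 3
G(28) = mex{5,4,0,2,1} = 3
G(29) = mex{3,2,3,0,1} = 4
P-positions are exactly the n with G(n) = 0.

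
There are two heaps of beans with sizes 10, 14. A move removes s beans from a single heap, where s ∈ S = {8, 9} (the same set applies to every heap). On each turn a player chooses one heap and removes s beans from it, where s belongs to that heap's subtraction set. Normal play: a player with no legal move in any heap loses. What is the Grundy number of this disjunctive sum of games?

0

All heaps use S = {8, 9}:
G(0) = 0
G(1) = mex{} = 0
G(2) = mex{} = 0
G(3) = mex{} = 0
G(4) = mex{} = 0
G(5) = mex{} = 0
G(6) = mex{} = 0
G(7) = mex{} = 0
G(8) = mex{0} = 1
G(9) = mex{0,0} = 1
G(10) = mex{0,0} = 1
G(11) = mex{0,0} = 1
G(12) = mex{0,0} = 1
G(13) = mex{0,0} = 1
G(14) = mex{0,0} = 1
Heap A: G(10) = 1.
Heap B: G(14) = 1.
Combined Grundy value = 1 ⊕ 1 = 0.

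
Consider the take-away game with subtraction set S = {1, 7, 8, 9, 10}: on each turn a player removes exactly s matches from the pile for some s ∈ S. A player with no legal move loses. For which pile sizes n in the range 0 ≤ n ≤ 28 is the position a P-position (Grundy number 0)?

n :  0  1  2  3  4  5  6  7  8  9 10 11 12 13 14 15 16 17 18 19 20 21 22 23 24 25 26 27 28
G :  0  1  0  1  0  1  0  1  2  3  2  3  2  3  2  3  4  0  1  0  1  0  1  0  1  2  3  2  3
P-positions are exactly the n with G(n) = 0.

0, 2, 4, 6, 17, 19, 21, 23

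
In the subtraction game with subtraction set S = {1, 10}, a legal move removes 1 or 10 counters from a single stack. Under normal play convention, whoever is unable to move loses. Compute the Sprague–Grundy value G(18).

1

n :  0  1  2  3  4  5  6  7  8  9 10 11 12 13 14 15 16 17 18
G :  0  1  0  1  0  1  0  1  0  1  2  0  1  0  1  0  1  0  1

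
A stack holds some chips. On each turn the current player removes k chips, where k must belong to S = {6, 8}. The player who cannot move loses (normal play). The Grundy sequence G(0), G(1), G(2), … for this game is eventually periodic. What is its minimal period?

14

n :  0  1  2  3  4  5  6  7  8  9 10 11 12 13 14 15 16 17 18 19 20 21 22 23 24 25 26 27 28 29
G :  0  0  0  0  0  0  1  1  1  1  1  1  2  2  0  0  0  0  0  0  1  1  1  1  1  1  2  2  0  0
G(n+14) = G(n) holds for n = 0,…,7 (a full window of length max(S) = 8), so the sequence is purely periodic with period 14.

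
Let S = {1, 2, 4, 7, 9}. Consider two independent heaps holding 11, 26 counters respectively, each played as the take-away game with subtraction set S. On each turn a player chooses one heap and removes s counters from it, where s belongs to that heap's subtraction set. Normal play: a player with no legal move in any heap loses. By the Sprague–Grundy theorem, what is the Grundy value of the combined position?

1

All heaps use S = {1, 2, 4, 7, 9}:
G(0) = 0
G(1) = mex{0} = 1
G(2) = mex{1,0} = 2
G(3) = mex{2,1} = 0
G(4) = mex{0,2,0} = 1
G(5) = mex{1,0,1} = 2
G(6) = mex{2,1,2} = 0
G(7) = mex{0,2,0,0} = 1
G(8) = mex{1,0,1,1} = 2
G(9) = mex{2,1,2,2,0} = 3
G(10) = mex{3,2,0,0,1} = 4
G(11) = mex{4,3,1,1,2} = 0
G(12) = mex{0,4,2,2,0} = 1
G(13) = mex{1,0,3,0,1} = 2
G(14) = mex{2,1,4,1,2} = 0
G(15) = mex{0,2,0,2,0} = 1
G(16) = mex{1,0,1,3,1} = 2
G(17) = mex{2,1,2,4,2} = 0
G(18) = mex{0,2,0,0,3} = 1
G(19) = mex{1,0,1,1,4} = 2
G(20) = mex{2,1,2,2,0} = 3
G(21) = mex{3,2,0,0,1} = 4
G(22) = mex{4,3,1,1,2} = 0
G(23) = mex{0,4,2,2,0} = 1
G(24) = mex{1,0,3,0,1} = 2
G(25) = mex{2,1,4,1,2} = 0
G(26) = mex{0,2,0,2,0} = 1
Heap A: G(11) = 0.
Heap B: G(26) = 1.
Combined Grundy value = 0 ⊕ 1 = 1.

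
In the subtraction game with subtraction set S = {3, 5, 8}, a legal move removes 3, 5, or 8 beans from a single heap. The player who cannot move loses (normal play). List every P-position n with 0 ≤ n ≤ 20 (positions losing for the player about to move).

G(0) = 0
G(1) = mex{} = 0
G(2) = mex{} = 0
G(3) = mex{0} = 1
G(4) = mex{0} = 1
G(5) = mex{0,0} = 1
G(6) = mex{1,0} = 2
G(7) = mex{1,0} = 2
G(8) = mex{1,1,0} = 2
G(9) = mex{2,1,0} = 3
G(10) = mex{2,1,0} = 3
G(11) = mex{2,2,1} = 0
G(12) = mex{3,2,1} = 0
G(13) = mex{3,2,1} = 0
G(14) = mex{0,3,2} = 1
G(15) = mex{0,3,2} = 1
G(16) = mex{0,0,2} = 1
G(17) = mex{1,0,3} = 2
G(18) = mex{1,0,3} = 2
G(19) = mex{1,1,0} = 2
G(20) = mex{2,1,0} = 3
P-positions are exactly the n with G(n) = 0.

0, 1, 2, 11, 12, 13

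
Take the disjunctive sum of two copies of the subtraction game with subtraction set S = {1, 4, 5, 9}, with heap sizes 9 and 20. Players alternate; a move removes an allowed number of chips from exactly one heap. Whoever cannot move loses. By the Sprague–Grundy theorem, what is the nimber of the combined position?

All heaps use S = {1, 4, 5, 9}:
G(0) = 0
G(1) = mex{0} = 1
G(2) = mex{1} = 0
G(3) = mex{0} = 1
G(4) = mex{1,0} = 2
G(5) = mex{2,1,0} = 3
G(6) = mex{3,0,1} = 2
G(7) = mex{2,1,0} = 3
G(8) = mex{3,2,1} = 0
G(9) = mex{0,3,2,0} = 1
G(10) = mex{1,2,3,1} = 0
G(11) = mex{0,3,2,0} = 1
G(12) = mex{1,0,3,1} = 2
G(13) = mex{2,1,0,2} = 3
G(14) = mex{3,0,1,3} = 2
G(15) = mex{2,1,0,2} = 3
G(16) = mex{3,2,1,3} = 0
G(17) = mex{0,3,2,0} = 1
G(18) = mex{1,2,3,1} = 0
G(19) = mex{0,3,2,0} = 1
G(20) = mex{1,0,3,1} = 2
Heap A: G(9) = 1.
Heap B: G(20) = 2.
Combined Grundy value = 1 ⊕ 2 = 3.

3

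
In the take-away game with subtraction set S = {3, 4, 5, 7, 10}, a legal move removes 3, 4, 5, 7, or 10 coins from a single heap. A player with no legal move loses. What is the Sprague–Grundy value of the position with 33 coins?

2

n :  0  1  2  3  4  5  6  7  8  9 10 11 12 13 14 15 16 17 18 19 20 21 22 23 24 25 26 27 28 29 30 31 32 33
G :  0  0  0  1  1  1  2  2  2  3  3  3  4  0  0  0  1  1  1  2  2  2  3  3  3  4  0  0  0  1  1  1  2  2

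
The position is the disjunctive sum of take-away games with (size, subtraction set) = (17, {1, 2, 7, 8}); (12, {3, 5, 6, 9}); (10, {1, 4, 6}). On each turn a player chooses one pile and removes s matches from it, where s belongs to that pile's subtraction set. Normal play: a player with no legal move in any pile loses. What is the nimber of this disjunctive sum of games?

Pile A, S = {1, 2, 7, 8}:
G(0) = 0
G(1) = mex{0} = 1
G(2) = mex{1,0} = 2
G(3) = mex{2,1} = 0
G(4) = mex{0,2} = 1
G(5) = mex{1,0} = 2
G(6) = mex{2,1} = 0
G(7) = mex{0,2,0} = 1
G(8) = mex{1,0,1,0} = 2
G(9) = mex{2,1,2,1} = 0
G(10) = mex{0,2,0,2} = 1
G(11) = mex{1,0,1,0} = 2
G(12) = mex{2,1,2,1} = 0
G(13) = mex{0,2,0,2} = 1
G(14) = mex{1,0,1,0} = 2
G(15) = mex{2,1,2,1} = 0
G(16) = mex{0,2,0,2} = 1
G(17) = mex{1,0,1,0} = 2
G_A(17) = 2.
Pile B, S = {3, 5, 6, 9}:
n :  0  1  2  3  4  5  6  7  8  9 10 11 12
G :  0  0  0  1  1  1  2  2  2  3  3  3  0
G_B(12) = 0.
Pile C, S = {1, 4, 6}:
G(0) = 0
G(1) = mex{0} = 1
G(2) = mex{1} = 0
G(3) = mex{0} = 1
G(4) = mex{1,0} = 2
G(5) = mex{2,1} = 0
G(6) = mex{0,0,0} = 1
G(7) = mex{1,1,1} = 0
G(8) = mex{0,2,0} = 1
G(9) = mex{1,0,1} = 2
G(10) = mex{2,1,2} = 0
G_C(10) = 0.
Combined Grundy value = 2 ⊕ 0 ⊕ 0 = 2.

2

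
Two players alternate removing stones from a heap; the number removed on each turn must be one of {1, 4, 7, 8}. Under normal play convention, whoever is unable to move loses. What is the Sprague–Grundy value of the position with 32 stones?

2

G(0) = 0
G(1) = mex{0} = 1
G(2) = mex{1} = 0
G(3) = mex{0} = 1
G(4) = mex{1,0} = 2
G(5) = mex{2,1} = 0
G(6) = mex{0,0} = 1
G(7) = mex{1,1,0} = 2
G(8) = mex{2,2,1,0} = 3
G(9) = mex{3,0,0,1} = 2
G(10) = mex{2,1,1,0} = 3
G(11) = mex{3,2,2,1} = 0
G(12) = mex{0,3,0,2} = 1
G(13) = mex{1,2,1,0} = 3
G(14) = mex{3,3,2,1} = 0
G(15) = mex{0,0,3,2} = 1
G(16) = mex{1,1,2,3} = 0
G(17) = mex{0,3,3,2} = 1
G(18) = mex{1,0,0,3} = 2
G(19) = mex{2,1,1,0} = 3
G(20) = mex{3,0,3,1} = 2
G(21) = mex{2,1,0,3} = 4
G(22) = mex{4,2,1,0} = 3
G(23) = mex{3,3,0,1} = 2
G(24) = mex{2,2,1,0} = 3
G(25) = mex{3,4,2,1} = 0
G(26) = mex{0,3,3,2} = 1
G(27) = mex{1,2,2,3} = 0
G(28) = mex{0,3,4,2} = 1
G(29) = mex{1,0,3,4} = 2
G(30) = mex{2,1,2,3} = 0
G(31) = mex{0,0,3,2} = 1
G(32) = mex{1,1,0,3} = 2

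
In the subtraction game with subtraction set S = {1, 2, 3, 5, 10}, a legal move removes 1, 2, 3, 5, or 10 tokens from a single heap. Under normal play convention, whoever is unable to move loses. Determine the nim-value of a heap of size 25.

n :  0  1  2  3  4  5  6  7  8  9 10 11 12 13 14 15 16 17 18 19 20 21 22 23 24 25
G :  0  1  2  3  0  1  2  3  0  1  2  3  0  1  2  3  0  1  2  3  0  1  2  3  0  1

1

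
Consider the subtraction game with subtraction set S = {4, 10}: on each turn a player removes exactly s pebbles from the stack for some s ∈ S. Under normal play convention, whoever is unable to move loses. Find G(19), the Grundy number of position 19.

1

G(0) = 0
G(1) = mex{} = 0
G(2) = mex{} = 0
G(3) = mex{} = 0
G(4) = mex{0} = 1
G(5) = mex{0} = 1
G(6) = mex{0} = 1
G(7) = mex{0} = 1
G(8) = mex{1} = 0
G(9) = mex{1} = 0
G(10) = mex{1,0} = 2
G(11) = mex{1,0} = 2
G(12) = mex{0,0} = 1
G(13) = mex{0,0} = 1
G(14) = mex{2,1} = 0
G(15) = mex{2,1} = 0
G(16) = mex{1,1} = 0
G(17) = mex{1,1} = 0
G(18) = mex{0,0} = 1
G(19) = mex{0,0} = 1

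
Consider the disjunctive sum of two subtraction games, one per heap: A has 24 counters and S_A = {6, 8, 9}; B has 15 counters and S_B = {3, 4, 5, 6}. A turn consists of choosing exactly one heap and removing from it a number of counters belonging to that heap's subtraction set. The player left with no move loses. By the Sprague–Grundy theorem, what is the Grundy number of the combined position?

Heap A, S = {6, 8, 9}:
n :  0  1  2  3  4  5  6  7  8  9 10 11 12 13 14 15 16 17 18 19 20 21 22 23 24
G :  0  0  0  0  0  0  1  1  1  1  1  1  2  2  2  0  0  0  0  0  0  1  1  1  1
G_A(24) = 1.
Heap B, S = {3, 4, 5, 6}:
n :  0  1  2  3  4  5  6  7  8  9 10 11 12 13 14 15
G :  0  0  0  1  1  1  2  2  2  0  0  0  1  1  1  2
G_B(15) = 2.
Combined Grundy value = 1 ⊕ 2 = 3.

3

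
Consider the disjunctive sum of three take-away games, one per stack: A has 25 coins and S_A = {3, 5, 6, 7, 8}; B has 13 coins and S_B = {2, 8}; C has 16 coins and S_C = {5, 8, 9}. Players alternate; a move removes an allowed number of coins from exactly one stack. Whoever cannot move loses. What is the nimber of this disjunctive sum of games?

0

Stack A, S = {3, 5, 6, 7, 8}:
n :  0  1  2  3  4  5  6  7  8  9 10 11 12 13 14 15 16 17 18 19 20 21 22 23 24 25
G :  0  0  0  1  1  1  2  2  2  3  3  0  0  0  1  1  1  2  2  2  3  3  0  0  0  1
G_A(25) = 1.
Stack B, S = {2, 8}:
G(0) = 0
G(1) = mex{} = 0
G(2) = mex{0} = 1
G(3) = mex{0} = 1
G(4) = mex{1} = 0
G(5) = mex{1} = 0
G(6) = mex{0} = 1
G(7) = mex{0} = 1
G(8) = mex{1,0} = 2
G(9) = mex{1,0} = 2
G(10) = mex{2,1} = 0
G(11) = mex{2,1} = 0
G(12) = mex{0,0} = 1
G(13) = mex{0,0} = 1
G_B(13) = 1.
Stack C, S = {5, 8, 9}:
n :  0  1  2  3  4  5  6  7  8  9 10 11 12 13 14 15 16
G :  0  0  0  0  0  1  1  1  1  1  2  2  2  2  0  0  0
G_C(16) = 0.
Combined Grundy value = 1 ⊕ 1 ⊕ 0 = 0.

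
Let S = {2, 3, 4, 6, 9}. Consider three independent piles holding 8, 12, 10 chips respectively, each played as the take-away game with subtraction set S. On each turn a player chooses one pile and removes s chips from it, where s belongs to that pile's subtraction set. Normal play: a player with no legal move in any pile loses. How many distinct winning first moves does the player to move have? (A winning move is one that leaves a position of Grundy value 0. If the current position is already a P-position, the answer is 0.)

4

All piles use S = {2, 3, 4, 6, 9}:
n :  0  1  2  3  4  5  6  7  8  9 10 11 12
G :  0  0  1  1  2  2  3  3  0  4  1  5  2
Pile A: G(8) = 0.
Pile B: G(12) = 2.
Pile C: G(10) = 1.
Combined Grundy value = 0 ⊕ 2 ⊕ 1 = 3.
A winning move leaves total XOR = 0, i.e. changes one component's Grundy value g to g ⊕ X where X is the current total.
Pile A: need g' = 0⊕3 = 3. Options: 8−2→G=3, 8−3→G=2, 8−4→G=2, 8−6→G=1. Hits: 1.
Pile B: need g' = 2⊕3 = 1. Options: 12−2→G=1, 12−3→G=4, 12−4→G=0, 12−6→G=3, 12−9→G=1. Hits: 2.
Pile C: need g' = 1⊕3 = 2. Options: 10−2→G=0, 10−3→G=3, 10−4→G=3, 10−6→G=2, 10−9→G=0. Hits: 1.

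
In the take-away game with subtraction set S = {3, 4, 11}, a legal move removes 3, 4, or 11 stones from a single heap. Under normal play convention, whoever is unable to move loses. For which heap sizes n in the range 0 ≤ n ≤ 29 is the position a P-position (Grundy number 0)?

0, 1, 2, 7, 8, 9, 14, 15, 16, 21, 22, 23, 28, 29

n :  0  1  2  3  4  5  6  7  8  9 10 11 12 13 14 15 16 17 18 19 20 21 22 23 24 25 26 27 28 29
G :  0  0  0  1  1  1  2  0  0  0  1  1  1  2  0  0  0  1  1  1  2  0  0  0  1  1  1  2  0  0
P-positions are exactly the n with G(n) = 0.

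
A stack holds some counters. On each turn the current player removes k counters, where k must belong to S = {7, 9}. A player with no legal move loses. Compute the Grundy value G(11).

n :  0  1  2  3  4  5  6  7  8  9 10 11
G :  0  0  0  0  0  0  0  1  1  1  1  1

1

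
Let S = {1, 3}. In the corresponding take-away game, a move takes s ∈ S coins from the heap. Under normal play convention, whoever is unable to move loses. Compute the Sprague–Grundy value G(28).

G(0) = 0
G(1) = mex{0} = 1
G(2) = mex{1} = 0
G(3) = mex{0,0} = 1
G(4) = mex{1,1} = 0
G(5) = mex{0,0} = 1
G(6) = mex{1,1} = 0
G(7) = mex{0,0} = 1
G(8) = mex{1,1} = 0
G(9) = mex{0,0} = 1
G(10) = mex{1,1} = 0
G(11) = mex{0,0} = 1
G(12) = mex{1,1} = 0
G(13) = mex{0,0} = 1
G(14) = mex{1,1} = 0
G(15) = mex{0,0} = 1
G(16) = mex{1,1} = 0
G(17) = mex{0,0} = 1
G(18) = mex{1,1} = 0
G(19) = mex{0,0} = 1
G(20) = mex{1,1} = 0
G(21) = mex{0,0} = 1
G(22) = mex{1,1} = 0
G(23) = mex{0,0} = 1
G(24) = mex{1,1} = 0
G(25) = mex{0,0} = 1
G(26) = mex{1,1} = 0
G(27) = mex{0,0} = 1
G(28) = mex{1,1} = 0

0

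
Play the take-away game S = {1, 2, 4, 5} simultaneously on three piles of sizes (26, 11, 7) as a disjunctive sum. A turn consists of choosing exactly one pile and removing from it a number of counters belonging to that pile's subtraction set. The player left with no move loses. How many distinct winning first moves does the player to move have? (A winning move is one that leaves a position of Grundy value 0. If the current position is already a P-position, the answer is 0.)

2

All piles use S = {1, 2, 4, 5}:
n :  0  1  2  3  4  5  6  7  8  9 10 11 12 13 14 15 16 17 18 19 20 21 22 23 24 25 26
G :  0  1  2  0  1  2  0  1  2  0  1  2  0  1  2  0  1  2  0  1  2  0  1  2  0  1  2
Pile A: G(26) = 2.
Pile B: G(11) = 2.
Pile C: G(7) = 1.
Combined Grundy value = 2 ⊕ 2 ⊕ 1 = 1.
A winning move leaves total XOR = 0, i.e. changes one component's Grundy value g to g ⊕ X where X is the current total.
Pile A: need g' = 2⊕1 = 3. Options: 26−1→G=1, 26−2→G=0, 26−4→G=1, 26−5→G=0. Hits: 0.
Pile B: need g' = 2⊕1 = 3. Options: 11−1→G=1, 11−2→G=0, 11−4→G=1, 11−5→G=0. Hits: 0.
Pile C: need g' = 1⊕1 = 0. Options: 7−1→G=0, 7−2→G=2, 7−4→G=0, 7−5→G=2. Hits: 2.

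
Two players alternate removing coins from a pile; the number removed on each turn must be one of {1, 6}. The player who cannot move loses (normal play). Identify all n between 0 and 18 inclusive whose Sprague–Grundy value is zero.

0, 2, 4, 7, 9, 11, 14, 16, 18

G(0) = 0
G(1) = mex{0} = 1
G(2) = mex{1} = 0
G(3) = mex{0} = 1
G(4) = mex{1} = 0
G(5) = mex{0} = 1
G(6) = mex{1,0} = 2
G(7) = mex{2,1} = 0
G(8) = mex{0,0} = 1
G(9) = mex{1,1} = 0
G(10) = mex{0,0} = 1
G(11) = mex{1,1} = 0
G(12) = mex{0,2} = 1
G(13) = mex{1,0} = 2
G(14) = mex{2,1} = 0
G(15) = mex{0,0} = 1
G(16) = mex{1,1} = 0
G(17) = mex{0,0} = 1
G(18) = mex{1,1} = 0
P-positions are exactly the n with G(n) = 0.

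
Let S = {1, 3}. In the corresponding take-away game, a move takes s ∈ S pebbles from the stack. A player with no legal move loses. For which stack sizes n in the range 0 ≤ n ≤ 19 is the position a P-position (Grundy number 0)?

G(0) = 0
G(1) = mex{0} = 1
G(2) = mex{1} = 0
G(3) = mex{0,0} = 1
G(4) = mex{1,1} = 0
G(5) = mex{0,0} = 1
G(6) = mex{1,1} = 0
G(7) = mex{0,0} = 1
G(8) = mex{1,1} = 0
G(9) = mex{0,0} = 1
G(10) = mex{1,1} = 0
G(11) = mex{0,0} = 1
G(12) = mex{1,1} = 0
G(13) = mex{0,0} = 1
G(14) = mex{1,1} = 0
G(15) = mex{0,0} = 1
G(16) = mex{1,1} = 0
G(17) = mex{0,0} = 1
G(18) = mex{1,1} = 0
G(19) = mex{0,0} = 1
P-positions are exactly the n with G(n) = 0.

0, 2, 4, 6, 8, 10, 12, 14, 16, 18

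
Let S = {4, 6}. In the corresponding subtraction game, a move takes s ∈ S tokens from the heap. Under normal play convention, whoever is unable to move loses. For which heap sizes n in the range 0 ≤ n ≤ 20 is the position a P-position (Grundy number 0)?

0, 1, 2, 3, 10, 11, 12, 13, 20

G(0) = 0
G(1) = mex{} = 0
G(2) = mex{} = 0
G(3) = mex{} = 0
G(4) = mex{0} = 1
G(5) = mex{0} = 1
G(6) = mex{0,0} = 1
G(7) = mex{0,0} = 1
G(8) = mex{1,0} = 2
G(9) = mex{1,0} = 2
G(10) = mex{1,1} = 0
G(11) = mex{1,1} = 0
G(12) = mex{2,1} = 0
G(13) = mex{2,1} = 0
G(14) = mex{0,2} = 1
G(15) = mex{0,2} = 1
G(16) = mex{0,0} = 1
G(17) = mex{0,0} = 1
G(18) = mex{1,0} = 2
G(19) = mex{1,0} = 2
G(20) = mex{1,1} = 0
P-positions are exactly the n with G(n) = 0.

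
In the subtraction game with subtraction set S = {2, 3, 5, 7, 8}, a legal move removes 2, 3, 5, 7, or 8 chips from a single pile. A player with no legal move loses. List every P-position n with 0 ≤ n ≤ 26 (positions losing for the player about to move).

G(0) = 0
G(1) = mex{} = 0
G(2) = mex{0} = 1
G(3) = mex{0,0} = 1
G(4) = mex{1,0} = 2
G(5) = mex{1,1,0} = 2
G(6) = mex{2,1,0} = 3
G(7) = mex{2,2,1,0} = 3
G(8) = mex{3,2,1,0,0} = 4
G(9) = mex{3,3,2,1,0} = 4
G(10) = mex{4,3,2,1,1} = 0
G(11) = mex{4,4,3,2,1} = 0
G(12) = mex{0,4,3,2,2} = 1
G(13) = mex{0,0,4,3,2} = 1
G(14) = mex{1,0,4,3,3} = 2
G(15) = mex{1,1,0,4,3} = 2
G(16) = mex{2,1,0,4,4} = 3
G(17) = mex{2,2,1,0,4} = 3
G(18) = mex{3,2,1,0,0} = 4
G(19) = mex{3,3,2,1,0} = 4
G(20) = mex{4,3,2,1,1} = 0
G(21) = mex{4,4,3,2,1} = 0
G(22) = mex{0,4,3,2,2} = 1
G(23) = mex{0,0,4,3,2} = 1
G(24) = mex{1,0,4,3,3} = 2
G(25) = mex{1,1,0,4,3} = 2
G(26) = mex{2,1,0,4,4} = 3
P-positions are exactly the n with G(n) = 0.

0, 1, 10, 11, 20, 21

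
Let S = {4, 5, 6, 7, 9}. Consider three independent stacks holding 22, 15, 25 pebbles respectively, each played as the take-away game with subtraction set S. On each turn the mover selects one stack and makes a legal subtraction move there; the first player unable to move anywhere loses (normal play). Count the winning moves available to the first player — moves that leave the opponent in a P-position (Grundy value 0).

2

All stacks use S = {4, 5, 6, 7, 9}:
G(0) = 0
G(1) = mex{} = 0
G(2) = mex{} = 0
G(3) = mex{} = 0
G(4) = mex{0} = 1
G(5) = mex{0,0} = 1
G(6) = mex{0,0,0} = 1
G(7) = mex{0,0,0,0} = 1
G(8) = mex{1,0,0,0} = 2
G(9) = mex{1,1,0,0,0} = 2
G(10) = mex{1,1,1,0,0} = 2
G(11) = mex{1,1,1,1,0} = 2
G(12) = mex{2,1,1,1,0} = 3
G(13) = mex{2,2,1,1,1} = 0
G(14) = mex{2,2,2,1,1} = 0
G(15) = mex{2,2,2,2,1} = 0
G(16) = mex{3,2,2,2,1} = 0
G(17) = mex{0,3,2,2,2} = 1
G(18) = mex{0,0,3,2,2} = 1
G(19) = mex{0,0,0,3,2} = 1
G(20) = mex{0,0,0,0,2} = 1
G(21) = mex{1,0,0,0,3} = 2
G(22) = mex{1,1,0,0,0} = 2
G(23) = mex{1,1,1,0,0} = 2
G(24) = mex{1,1,1,1,0} = 2
G(25) = mex{2,1,1,1,0} = 3
Stack A: G(22) = 2.
Stack B: G(15) = 0.
Stack C: G(25) = 3.
Combined Grundy value = 2 ⊕ 0 ⊕ 3 = 1.
A winning move leaves total XOR = 0, i.e. changes one component's Grundy value g to g ⊕ X where X is the current total.
Stack A: need g' = 2⊕1 = 3. Options: 22−4→G=1, 22−5→G=1, 22−6→G=0, 22−7→G=0, 22−9→G=0. Hits: 0.
Stack B: need g' = 0⊕1 = 1. Options: 15−4→G=2, 15−5→G=2, 15−6→G=2, 15−7→G=2, 15−9→G=1. Hits: 1.
Stack C: need g' = 3⊕1 = 2. Options: 25−4→G=2, 25−5→G=1, 25−6→G=1, 25−7→G=1, 25−9→G=0. Hits: 1.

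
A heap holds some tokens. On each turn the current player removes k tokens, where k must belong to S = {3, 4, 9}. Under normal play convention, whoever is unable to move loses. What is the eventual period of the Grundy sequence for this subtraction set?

G(0) = 0
G(1) = mex{} = 0
G(2) = mex{} = 0
G(3) = mex{0} = 1
G(4) = mex{0,0} = 1
G(5) = mex{0,0} = 1
G(6) = mex{1,0} = 2
G(7) = mex{1,1} = 0
G(8) = mex{1,1} = 0
G(9) = mex{2,1,0} = 3
G(10) = mex{0,2,0} = 1
G(11) = mex{0,0,0} = 1
G(12) = mex{3,0,1} = 2
G(13) = mex{1,3,1} = 0
G(14) = mex{1,1,1} = 0
G(15) = mex{2,1,2} = 0
G(16) = mex{0,2,0} = 1
G(17) = mex{0,0,0} = 1
G(18) = mex{0,0,3} = 1
G(19) = mex{1,0,1} = 2
G(20) = mex{1,1,1} = 0
G(21) = mex{1,1,2} = 0
G(22) = mex{2,1,0} = 3
G(23) = mex{0,2,0} = 1
G(24) = mex{0,0,0} = 1
G(25) = mex{3,0,1} = 2
G(26) = mex{1,3,1} = 0
G(27) = mex{1,1,1} = 0
G(n+13) = G(n) holds for n = 0,…,8 (a full window of length max(S) = 9), so the sequence is purely periodic with period 13.

13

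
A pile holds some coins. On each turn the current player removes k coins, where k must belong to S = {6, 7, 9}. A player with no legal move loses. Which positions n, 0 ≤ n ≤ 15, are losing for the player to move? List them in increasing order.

n :  0  1  2  3  4  5  6  7  8  9 10 11 12 13 14 15
G :  0  0  0  0  0  0  1  1  1  1  1  1  2  2  2  0
P-positions are exactly the n with G(n) = 0.

0, 1, 2, 3, 4, 5, 15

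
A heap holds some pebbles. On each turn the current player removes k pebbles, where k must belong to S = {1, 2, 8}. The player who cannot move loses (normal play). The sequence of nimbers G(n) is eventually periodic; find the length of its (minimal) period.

n :  0  1  2  3  4  5  6  7  8  9 10 11 12 13 14
G :  0  1  2  0  1  2  0  1  2  0  1  2  0  1  2
G(n+3) = G(n) holds for n = 0,…,7 (a full window of length max(S) = 8), so the sequence is purely periodic with period 3.

3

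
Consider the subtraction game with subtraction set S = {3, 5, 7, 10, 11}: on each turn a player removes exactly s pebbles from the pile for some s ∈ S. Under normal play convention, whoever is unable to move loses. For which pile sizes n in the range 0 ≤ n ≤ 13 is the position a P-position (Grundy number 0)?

0, 1, 2

n :  0  1  2  3  4  5  6  7  8  9 10 11 12 13
G :  0  0  0  1  1  1  2  2  2  3  3  3  4  4
P-positions are exactly the n with G(n) = 0.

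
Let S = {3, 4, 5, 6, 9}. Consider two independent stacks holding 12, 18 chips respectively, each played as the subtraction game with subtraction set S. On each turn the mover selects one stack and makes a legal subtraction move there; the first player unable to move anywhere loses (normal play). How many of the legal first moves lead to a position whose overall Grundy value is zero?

6

All stacks use S = {3, 4, 5, 6, 9}:
n :  0  1  2  3  4  5  6  7  8  9 10 11 12 13 14 15 16 17 18
G :  0  0  0  1  1  1  2  2  2  3  3  3  0  0  0  1  1  1  2
Stack A: G(12) = 0.
Stack B: G(18) = 2.
Combined Grundy value = 0 ⊕ 2 = 2.
A winning move leaves total XOR = 0, i.e. changes one component's Grundy value g to g ⊕ X where X is the current total.
Stack A: need g' = 0⊕2 = 2. Options: 12−3→G=3, 12−4→G=2, 12−5→G=2, 12−6→G=2, 12−9→G=1. Hits: 3.
Stack B: need g' = 2⊕2 = 0. Options: 18−3→G=1, 18−4→G=0, 18−5→G=0, 18−6→G=0, 18−9→G=3. Hits: 3.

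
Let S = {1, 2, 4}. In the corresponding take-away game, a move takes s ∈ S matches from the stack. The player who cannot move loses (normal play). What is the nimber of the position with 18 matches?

G(0) = 0
G(1) = mex{0} = 1
G(2) = mex{1,0} = 2
G(3) = mex{2,1} = 0
G(4) = mex{0,2,0} = 1
G(5) = mex{1,0,1} = 2
G(6) = mex{2,1,2} = 0
G(7) = mex{0,2,0} = 1
G(8) = mex{1,0,1} = 2
G(9) = mex{2,1,2} = 0
G(10) = mex{0,2,0} = 1
G(11) = mex{1,0,1} = 2
G(12) = mex{2,1,2} = 0
G(13) = mex{0,2,0} = 1
G(14) = mex{1,0,1} = 2
G(15) = mex{2,1,2} = 0
G(16) = mex{0,2,0} = 1
G(17) = mex{1,0,1} = 2
G(18) = mex{2,1,2} = 0

0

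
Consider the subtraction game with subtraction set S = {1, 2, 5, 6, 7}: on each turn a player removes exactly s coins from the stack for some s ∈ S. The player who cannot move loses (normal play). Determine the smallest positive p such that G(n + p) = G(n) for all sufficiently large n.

n :  0  1  2  3  4  5  6  7  8  9 10 11 12 13 14 15 16 17 18 19 20 21 22 23
G :  0  1  2  0  1  2  3  4  5  3  4  0  1  2  0  1  2  3  4  5  3  4  0  1
G(n+11) = G(n) holds for n = 0,…,6 (a full window of length max(S) = 7), so the sequence is purely periodic with period 11.

11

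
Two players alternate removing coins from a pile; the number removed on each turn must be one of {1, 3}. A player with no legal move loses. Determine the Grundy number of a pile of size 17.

G(0) = 0
G(1) = mex{0} = 1
G(2) = mex{1} = 0
G(3) = mex{0,0} = 1
G(4) = mex{1,1} = 0
G(5) = mex{0,0} = 1
G(6) = mex{1,1} = 0
G(7) = mex{0,0} = 1
G(8) = mex{1,1} = 0
G(9) = mex{0,0} = 1
G(10) = mex{1,1} = 0
G(11) = mex{0,0} = 1
G(12) = mex{1,1} = 0
G(13) = mex{0,0} = 1
G(14) = mex{1,1} = 0
G(15) = mex{0,0} = 1
G(16) = mex{1,1} = 0
G(17) = mex{0,0} = 1

1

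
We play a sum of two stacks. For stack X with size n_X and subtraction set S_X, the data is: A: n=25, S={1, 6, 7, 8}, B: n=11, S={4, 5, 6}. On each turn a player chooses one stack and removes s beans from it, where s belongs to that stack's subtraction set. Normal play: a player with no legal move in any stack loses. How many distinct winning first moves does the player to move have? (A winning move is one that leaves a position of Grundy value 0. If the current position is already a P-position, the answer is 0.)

1

Stack A, S = {1, 6, 7, 8}:
G(0) = 0
G(1) = mex{0} = 1
G(2) = mex{1} = 0
G(3) = mex{0} = 1
G(4) = mex{1} = 0
G(5) = mex{0} = 1
G(6) = mex{1,0} = 2
G(7) = mex{2,1,0} = 3
G(8) = mex{3,0,1,0} = 2
G(9) = mex{2,1,0,1} = 3
G(10) = mex{3,0,1,0} = 2
G(11) = mex{2,1,0,1} = 3
G(12) = mex{3,2,1,0} = 4
G(13) = mex{4,3,2,1} = 0
G(14) = mex{0,2,3,2} = 1
G(15) = mex{1,3,2,3} = 0
G(16) = mex{0,2,3,2} = 1
G(17) = mex{1,3,2,3} = 0
G(18) = mex{0,4,3,2} = 1
G(19) = mex{1,0,4,3} = 2
G(20) = mex{2,1,0,4} = 3
G(21) = mex{3,0,1,0} = 2
G(22) = mex{2,1,0,1} = 3
G(23) = mex{3,0,1,0} = 2
G(24) = mex{2,1,0,1} = 3
G(25) = mex{3,2,1,0} = 4
G_A(25) = 4.
Stack B, S = {4, 5, 6}:
n :  0  1  2  3  4  5  6  7  8  9 10 11
G :  0  0  0  0  1  1  1  1  2  2  0  0
G_B(11) = 0.
Combined Grundy value = 4 ⊕ 0 = 4.
A winning move leaves total XOR = 0, i.e. changes one component's Grundy value g to g ⊕ X where X is the current total.
Stack A: need g' = 4⊕4 = 0. Options: 25−1→G=3, 25−6→G=2, 25−7→G=1, 25−8→G=0. Hits: 1.
Stack B: need g' = 0⊕4 = 4. Options: 11−4→G=1, 11−5→G=1, 11−6→G=1. Hits: 0.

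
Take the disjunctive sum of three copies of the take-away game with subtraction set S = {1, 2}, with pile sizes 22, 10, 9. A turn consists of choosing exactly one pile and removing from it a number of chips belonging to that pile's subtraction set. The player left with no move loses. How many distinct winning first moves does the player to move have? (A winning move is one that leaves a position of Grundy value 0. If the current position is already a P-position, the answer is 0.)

0

All piles use S = {1, 2}:
n :  0  1  2  3  4  5  6  7  8  9 10 11 12 13 14 15 16 17 18 19 20 21 22
G :  0  1  2  0  1  2  0  1  2  0  1  2  0  1  2  0  1  2  0  1  2  0  1
Pile A: G(22) = 1.
Pile B: G(10) = 1.
Pile C: G(9) = 0.
Combined Grundy value = 1 ⊕ 1 ⊕ 0 = 0.
A winning move leaves total XOR = 0, i.e. changes one component's Grundy value g to g ⊕ X where X is the current total.
Pile A: target g' = 1⊕0 = 1, but every legal move changes the Grundy value (mex property), so 0 moves.
Pile B: target g' = 1⊕0 = 1, but every legal move changes the Grundy value (mex property), so 0 moves.
Pile C: target g' = 0⊕0 = 0, but every legal move changes the Grundy value (mex property), so 0 moves.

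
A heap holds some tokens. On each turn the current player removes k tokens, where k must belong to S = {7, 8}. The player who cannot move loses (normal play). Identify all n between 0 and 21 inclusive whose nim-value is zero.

0, 1, 2, 3, 4, 5, 6, 15, 16, 17, 18, 19, 20, 21

G(0) = 0
G(1) = mex{} = 0
G(2) = mex{} = 0
G(3) = mex{} = 0
G(4) = mex{} = 0
G(5) = mex{} = 0
G(6) = mex{} = 0
G(7) = mex{0} = 1
G(8) = mex{0,0} = 1
G(9) = mex{0,0} = 1
G(10) = mex{0,0} = 1
G(11) = mex{0,0} = 1
G(12) = mex{0,0} = 1
G(13) = mex{0,0} = 1
G(14) = mex{1,0} = 2
G(15) = mex{1,1} = 0
G(16) = mex{1,1} = 0
G(17) = mex{1,1} = 0
G(18) = mex{1,1} = 0
G(19) = mex{1,1} = 0
G(20) = mex{1,1} = 0
G(21) = mex{2,1} = 0
P-positions are exactly the n with G(n) = 0.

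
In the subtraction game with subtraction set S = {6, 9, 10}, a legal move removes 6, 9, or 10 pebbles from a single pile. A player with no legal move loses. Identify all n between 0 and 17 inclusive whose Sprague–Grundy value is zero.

0, 1, 2, 3, 4, 5, 16, 17

G(0) = 0
G(1) = mex{} = 0
G(2) = mex{} = 0
G(3) = mex{} = 0
G(4) = mex{} = 0
G(5) = mex{} = 0
G(6) = mex{0} = 1
G(7) = mex{0} = 1
G(8) = mex{0} = 1
G(9) = mex{0,0} = 1
G(10) = mex{0,0,0} = 1
G(11) = mex{0,0,0} = 1
G(12) = mex{1,0,0} = 2
G(13) = mex{1,0,0} = 2
G(14) = mex{1,0,0} = 2
G(15) = mex{1,1,0} = 2
G(16) = mex{1,1,1} = 0
G(17) = mex{1,1,1} = 0
P-positions are exactly the n with G(n) = 0.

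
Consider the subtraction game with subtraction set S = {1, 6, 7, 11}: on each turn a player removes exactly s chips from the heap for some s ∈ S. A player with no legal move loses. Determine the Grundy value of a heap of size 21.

3

n :  0  1  2  3  4  5  6  7  8  9 10 11 12 13 14 15 16 17 18 19 20 21
G :  0  1  0  1  0  1  2  3  2  3  2  3  0  1  0  1  0  1  2  3  2  3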